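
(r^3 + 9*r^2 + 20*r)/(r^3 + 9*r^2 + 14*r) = (r^2 + 9*r + 20)/(r^2 + 9*r + 14)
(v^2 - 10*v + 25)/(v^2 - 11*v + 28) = (v^2 - 10*v + 25)/(v^2 - 11*v + 28)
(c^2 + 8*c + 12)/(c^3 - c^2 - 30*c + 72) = (c + 2)/(c^2 - 7*c + 12)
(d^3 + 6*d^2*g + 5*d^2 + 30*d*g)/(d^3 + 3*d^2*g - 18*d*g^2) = (d + 5)/(d - 3*g)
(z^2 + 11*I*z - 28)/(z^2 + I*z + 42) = (z + 4*I)/(z - 6*I)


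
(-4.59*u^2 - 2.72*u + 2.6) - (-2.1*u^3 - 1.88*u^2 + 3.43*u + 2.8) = 2.1*u^3 - 2.71*u^2 - 6.15*u - 0.2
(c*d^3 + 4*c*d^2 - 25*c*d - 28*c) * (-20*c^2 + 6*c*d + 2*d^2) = -20*c^3*d^3 - 80*c^3*d^2 + 500*c^3*d + 560*c^3 + 6*c^2*d^4 + 24*c^2*d^3 - 150*c^2*d^2 - 168*c^2*d + 2*c*d^5 + 8*c*d^4 - 50*c*d^3 - 56*c*d^2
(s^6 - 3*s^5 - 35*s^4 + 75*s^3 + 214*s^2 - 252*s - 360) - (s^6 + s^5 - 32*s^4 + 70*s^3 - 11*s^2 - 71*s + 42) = -4*s^5 - 3*s^4 + 5*s^3 + 225*s^2 - 181*s - 402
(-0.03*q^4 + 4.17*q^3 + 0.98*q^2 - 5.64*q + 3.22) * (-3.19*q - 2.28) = 0.0957*q^5 - 13.2339*q^4 - 12.6338*q^3 + 15.7572*q^2 + 2.5874*q - 7.3416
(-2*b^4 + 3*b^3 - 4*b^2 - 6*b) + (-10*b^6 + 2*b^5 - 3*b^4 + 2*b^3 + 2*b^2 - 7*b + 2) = -10*b^6 + 2*b^5 - 5*b^4 + 5*b^3 - 2*b^2 - 13*b + 2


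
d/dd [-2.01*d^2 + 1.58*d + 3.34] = 1.58 - 4.02*d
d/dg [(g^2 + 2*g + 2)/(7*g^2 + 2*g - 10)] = 12*(-g^2 - 4*g - 2)/(49*g^4 + 28*g^3 - 136*g^2 - 40*g + 100)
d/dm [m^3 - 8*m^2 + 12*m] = 3*m^2 - 16*m + 12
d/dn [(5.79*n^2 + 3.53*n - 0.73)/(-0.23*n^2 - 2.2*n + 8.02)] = (-11.9261*n^2 + 92.5358*n + 26.7046)/(0.0529*n^4 + 1.012*n^3 + 1.1508*n^2 - 35.288*n + 64.3204)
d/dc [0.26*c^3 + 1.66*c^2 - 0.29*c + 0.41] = 0.78*c^2 + 3.32*c - 0.29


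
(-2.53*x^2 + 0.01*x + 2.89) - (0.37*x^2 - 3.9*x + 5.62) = -2.9*x^2 + 3.91*x - 2.73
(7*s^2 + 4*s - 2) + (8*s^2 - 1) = 15*s^2 + 4*s - 3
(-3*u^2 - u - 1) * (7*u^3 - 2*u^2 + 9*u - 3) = -21*u^5 - u^4 - 32*u^3 + 2*u^2 - 6*u + 3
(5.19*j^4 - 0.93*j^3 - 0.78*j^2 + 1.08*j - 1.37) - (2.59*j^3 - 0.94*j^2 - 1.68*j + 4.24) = 5.19*j^4 - 3.52*j^3 + 0.16*j^2 + 2.76*j - 5.61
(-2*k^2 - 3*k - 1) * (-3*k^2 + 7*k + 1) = 6*k^4 - 5*k^3 - 20*k^2 - 10*k - 1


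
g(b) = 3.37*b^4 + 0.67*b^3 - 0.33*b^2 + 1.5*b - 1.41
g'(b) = 13.48*b^3 + 2.01*b^2 - 0.66*b + 1.5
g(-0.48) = -2.10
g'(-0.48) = 0.79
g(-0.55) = -2.14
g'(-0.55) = 0.23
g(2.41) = 123.35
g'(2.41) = 200.27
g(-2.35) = 87.33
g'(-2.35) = -160.79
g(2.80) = 222.05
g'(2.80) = 311.32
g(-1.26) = 3.33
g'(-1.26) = -21.44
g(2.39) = 119.39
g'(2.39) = 195.43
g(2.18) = 83.35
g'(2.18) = 149.27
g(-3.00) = 246.00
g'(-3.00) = -342.39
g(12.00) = 71007.15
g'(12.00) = 23576.46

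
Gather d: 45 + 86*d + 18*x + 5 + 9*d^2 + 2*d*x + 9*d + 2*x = 9*d^2 + d*(2*x + 95) + 20*x + 50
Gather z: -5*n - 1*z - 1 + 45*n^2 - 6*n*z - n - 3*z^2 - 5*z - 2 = 45*n^2 - 6*n - 3*z^2 + z*(-6*n - 6) - 3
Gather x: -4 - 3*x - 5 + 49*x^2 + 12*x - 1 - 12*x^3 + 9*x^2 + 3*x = -12*x^3 + 58*x^2 + 12*x - 10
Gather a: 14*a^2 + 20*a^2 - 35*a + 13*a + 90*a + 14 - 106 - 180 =34*a^2 + 68*a - 272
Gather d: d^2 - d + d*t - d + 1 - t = d^2 + d*(t - 2) - t + 1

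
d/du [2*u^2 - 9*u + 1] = 4*u - 9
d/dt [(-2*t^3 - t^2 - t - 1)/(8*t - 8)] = (-4*t^3 + 5*t^2 + 2*t + 2)/(8*(t^2 - 2*t + 1))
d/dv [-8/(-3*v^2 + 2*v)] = 16*(1 - 3*v)/(v^2*(3*v - 2)^2)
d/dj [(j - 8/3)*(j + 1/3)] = 2*j - 7/3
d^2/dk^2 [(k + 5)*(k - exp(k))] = -k*exp(k) - 7*exp(k) + 2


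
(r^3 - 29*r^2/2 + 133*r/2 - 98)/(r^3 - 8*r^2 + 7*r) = (r^2 - 15*r/2 + 14)/(r*(r - 1))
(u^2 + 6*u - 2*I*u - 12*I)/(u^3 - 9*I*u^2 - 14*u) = (u + 6)/(u*(u - 7*I))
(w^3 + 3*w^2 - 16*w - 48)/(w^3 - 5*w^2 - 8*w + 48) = (w + 4)/(w - 4)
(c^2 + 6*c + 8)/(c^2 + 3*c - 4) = (c + 2)/(c - 1)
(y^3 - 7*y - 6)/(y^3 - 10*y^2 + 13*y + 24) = (y + 2)/(y - 8)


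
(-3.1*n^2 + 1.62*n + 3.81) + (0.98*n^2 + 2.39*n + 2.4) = -2.12*n^2 + 4.01*n + 6.21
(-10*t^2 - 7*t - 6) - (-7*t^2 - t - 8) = -3*t^2 - 6*t + 2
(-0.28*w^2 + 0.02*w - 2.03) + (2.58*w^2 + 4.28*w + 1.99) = 2.3*w^2 + 4.3*w - 0.0399999999999998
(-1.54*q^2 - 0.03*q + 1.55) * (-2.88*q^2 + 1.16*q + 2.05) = 4.4352*q^4 - 1.7*q^3 - 7.6558*q^2 + 1.7365*q + 3.1775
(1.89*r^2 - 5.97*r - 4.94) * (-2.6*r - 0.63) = -4.914*r^3 + 14.3313*r^2 + 16.6051*r + 3.1122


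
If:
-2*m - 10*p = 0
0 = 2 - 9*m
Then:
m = 2/9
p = -2/45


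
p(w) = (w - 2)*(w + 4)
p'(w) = 2*w + 2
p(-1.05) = -9.00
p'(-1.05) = -0.10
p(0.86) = -5.54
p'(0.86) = 3.72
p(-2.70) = -6.11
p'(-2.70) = -3.40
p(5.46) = 32.73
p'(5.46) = 12.92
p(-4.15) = 0.92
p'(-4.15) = -6.30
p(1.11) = -4.55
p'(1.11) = 4.22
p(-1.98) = -8.04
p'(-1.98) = -1.96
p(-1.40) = -8.84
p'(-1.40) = -0.80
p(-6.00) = 16.00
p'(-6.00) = -10.00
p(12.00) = 160.00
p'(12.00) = 26.00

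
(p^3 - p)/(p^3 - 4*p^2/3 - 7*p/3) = 3*(p - 1)/(3*p - 7)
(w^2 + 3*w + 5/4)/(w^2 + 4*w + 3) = (w^2 + 3*w + 5/4)/(w^2 + 4*w + 3)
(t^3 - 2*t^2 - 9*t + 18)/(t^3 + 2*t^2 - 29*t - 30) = (t^3 - 2*t^2 - 9*t + 18)/(t^3 + 2*t^2 - 29*t - 30)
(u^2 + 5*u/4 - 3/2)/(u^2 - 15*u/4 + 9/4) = (u + 2)/(u - 3)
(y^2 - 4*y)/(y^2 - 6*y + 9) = y*(y - 4)/(y^2 - 6*y + 9)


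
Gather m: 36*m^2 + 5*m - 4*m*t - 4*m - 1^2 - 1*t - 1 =36*m^2 + m*(1 - 4*t) - t - 2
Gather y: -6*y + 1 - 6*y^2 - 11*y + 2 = -6*y^2 - 17*y + 3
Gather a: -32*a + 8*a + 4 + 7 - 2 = 9 - 24*a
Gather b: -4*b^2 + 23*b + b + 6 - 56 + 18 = -4*b^2 + 24*b - 32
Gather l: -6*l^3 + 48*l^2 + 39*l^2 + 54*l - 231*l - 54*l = -6*l^3 + 87*l^2 - 231*l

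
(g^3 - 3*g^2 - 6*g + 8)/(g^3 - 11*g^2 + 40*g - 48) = (g^2 + g - 2)/(g^2 - 7*g + 12)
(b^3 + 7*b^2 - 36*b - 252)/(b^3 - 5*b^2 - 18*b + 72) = (b^2 + 13*b + 42)/(b^2 + b - 12)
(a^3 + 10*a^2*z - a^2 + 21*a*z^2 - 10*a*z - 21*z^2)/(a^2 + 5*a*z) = (a^3 + 10*a^2*z - a^2 + 21*a*z^2 - 10*a*z - 21*z^2)/(a*(a + 5*z))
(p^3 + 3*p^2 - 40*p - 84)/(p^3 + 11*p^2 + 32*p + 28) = (p - 6)/(p + 2)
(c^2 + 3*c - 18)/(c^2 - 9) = (c + 6)/(c + 3)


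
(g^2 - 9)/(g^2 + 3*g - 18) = (g + 3)/(g + 6)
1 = 1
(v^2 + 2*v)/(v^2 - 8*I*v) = (v + 2)/(v - 8*I)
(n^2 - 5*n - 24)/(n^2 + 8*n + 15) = (n - 8)/(n + 5)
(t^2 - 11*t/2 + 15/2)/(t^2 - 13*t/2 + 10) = (t - 3)/(t - 4)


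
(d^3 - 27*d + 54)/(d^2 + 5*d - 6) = (d^2 - 6*d + 9)/(d - 1)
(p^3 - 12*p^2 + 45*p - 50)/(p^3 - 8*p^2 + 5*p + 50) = (p - 2)/(p + 2)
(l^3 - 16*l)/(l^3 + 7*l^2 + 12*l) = (l - 4)/(l + 3)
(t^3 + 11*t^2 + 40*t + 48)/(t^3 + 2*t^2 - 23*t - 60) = (t + 4)/(t - 5)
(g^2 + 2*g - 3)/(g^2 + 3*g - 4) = (g + 3)/(g + 4)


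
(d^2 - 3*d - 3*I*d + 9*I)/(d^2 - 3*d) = (d - 3*I)/d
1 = 1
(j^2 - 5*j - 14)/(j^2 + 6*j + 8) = (j - 7)/(j + 4)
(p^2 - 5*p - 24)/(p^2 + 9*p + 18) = (p - 8)/(p + 6)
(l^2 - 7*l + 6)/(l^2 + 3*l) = (l^2 - 7*l + 6)/(l*(l + 3))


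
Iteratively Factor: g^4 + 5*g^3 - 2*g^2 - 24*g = (g + 4)*(g^3 + g^2 - 6*g) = g*(g + 4)*(g^2 + g - 6) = g*(g - 2)*(g + 4)*(g + 3)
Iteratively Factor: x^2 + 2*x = (x + 2)*(x)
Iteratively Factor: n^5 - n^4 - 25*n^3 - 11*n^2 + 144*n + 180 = (n + 3)*(n^4 - 4*n^3 - 13*n^2 + 28*n + 60) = (n + 2)*(n + 3)*(n^3 - 6*n^2 - n + 30) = (n - 3)*(n + 2)*(n + 3)*(n^2 - 3*n - 10) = (n - 3)*(n + 2)^2*(n + 3)*(n - 5)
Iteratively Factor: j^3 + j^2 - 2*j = (j + 2)*(j^2 - j) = (j - 1)*(j + 2)*(j)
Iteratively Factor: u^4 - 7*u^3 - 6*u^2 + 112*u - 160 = (u - 5)*(u^3 - 2*u^2 - 16*u + 32) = (u - 5)*(u - 4)*(u^2 + 2*u - 8) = (u - 5)*(u - 4)*(u - 2)*(u + 4)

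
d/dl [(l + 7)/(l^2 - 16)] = (l^2 - 2*l*(l + 7) - 16)/(l^2 - 16)^2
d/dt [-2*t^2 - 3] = -4*t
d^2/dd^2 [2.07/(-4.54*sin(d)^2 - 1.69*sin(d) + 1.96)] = (170.664048*sin(d)^4 + 47.646846*sin(d)^3 - 176.405193*sin(d)^2 - 88.437024*sin(d) - 48.66363)/(4.54*sin(d)^2 + 1.69*sin(d) - 1.96)^3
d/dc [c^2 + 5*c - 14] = 2*c + 5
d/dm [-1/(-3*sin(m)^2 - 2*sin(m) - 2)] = -2*(3*sin(m) + 1)*cos(m)/(3*sin(m)^2 + 2*sin(m) + 2)^2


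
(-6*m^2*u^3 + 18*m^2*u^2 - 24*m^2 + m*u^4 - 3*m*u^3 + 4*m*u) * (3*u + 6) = -18*m^2*u^4 + 18*m^2*u^3 + 108*m^2*u^2 - 72*m^2*u - 144*m^2 + 3*m*u^5 - 3*m*u^4 - 18*m*u^3 + 12*m*u^2 + 24*m*u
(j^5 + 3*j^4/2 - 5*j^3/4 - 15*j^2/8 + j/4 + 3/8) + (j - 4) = j^5 + 3*j^4/2 - 5*j^3/4 - 15*j^2/8 + 5*j/4 - 29/8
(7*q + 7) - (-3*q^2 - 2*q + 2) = 3*q^2 + 9*q + 5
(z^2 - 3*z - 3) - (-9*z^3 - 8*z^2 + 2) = 9*z^3 + 9*z^2 - 3*z - 5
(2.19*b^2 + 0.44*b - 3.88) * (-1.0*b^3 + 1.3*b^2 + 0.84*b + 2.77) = -2.19*b^5 + 2.407*b^4 + 6.2916*b^3 + 1.3919*b^2 - 2.0404*b - 10.7476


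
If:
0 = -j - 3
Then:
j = -3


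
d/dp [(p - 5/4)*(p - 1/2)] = 2*p - 7/4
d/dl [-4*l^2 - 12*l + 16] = -8*l - 12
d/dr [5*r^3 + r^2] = r*(15*r + 2)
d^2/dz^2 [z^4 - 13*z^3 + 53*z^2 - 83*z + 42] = 12*z^2 - 78*z + 106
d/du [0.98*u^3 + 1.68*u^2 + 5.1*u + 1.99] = 2.94*u^2 + 3.36*u + 5.1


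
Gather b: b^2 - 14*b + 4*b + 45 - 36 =b^2 - 10*b + 9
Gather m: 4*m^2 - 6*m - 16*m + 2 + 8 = 4*m^2 - 22*m + 10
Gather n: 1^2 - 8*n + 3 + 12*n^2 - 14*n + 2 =12*n^2 - 22*n + 6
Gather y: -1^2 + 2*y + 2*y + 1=4*y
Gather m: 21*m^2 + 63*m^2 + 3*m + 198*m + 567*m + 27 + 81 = 84*m^2 + 768*m + 108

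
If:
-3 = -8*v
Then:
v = 3/8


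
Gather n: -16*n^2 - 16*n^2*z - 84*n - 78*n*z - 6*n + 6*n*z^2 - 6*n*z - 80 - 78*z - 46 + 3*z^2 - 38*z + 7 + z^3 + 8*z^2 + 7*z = n^2*(-16*z - 16) + n*(6*z^2 - 84*z - 90) + z^3 + 11*z^2 - 109*z - 119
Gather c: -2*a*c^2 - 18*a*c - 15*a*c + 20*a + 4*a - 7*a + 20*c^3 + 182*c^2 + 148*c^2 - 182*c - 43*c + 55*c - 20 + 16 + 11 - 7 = 17*a + 20*c^3 + c^2*(330 - 2*a) + c*(-33*a - 170)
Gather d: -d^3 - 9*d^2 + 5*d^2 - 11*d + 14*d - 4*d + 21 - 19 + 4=-d^3 - 4*d^2 - d + 6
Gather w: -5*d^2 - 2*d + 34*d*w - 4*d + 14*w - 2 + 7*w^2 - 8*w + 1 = -5*d^2 - 6*d + 7*w^2 + w*(34*d + 6) - 1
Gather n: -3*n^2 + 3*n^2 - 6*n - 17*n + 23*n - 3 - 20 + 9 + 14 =0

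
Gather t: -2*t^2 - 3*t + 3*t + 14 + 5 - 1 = 18 - 2*t^2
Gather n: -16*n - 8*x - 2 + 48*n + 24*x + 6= 32*n + 16*x + 4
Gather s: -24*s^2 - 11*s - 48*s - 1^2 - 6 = -24*s^2 - 59*s - 7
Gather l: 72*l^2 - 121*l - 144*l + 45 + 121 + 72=72*l^2 - 265*l + 238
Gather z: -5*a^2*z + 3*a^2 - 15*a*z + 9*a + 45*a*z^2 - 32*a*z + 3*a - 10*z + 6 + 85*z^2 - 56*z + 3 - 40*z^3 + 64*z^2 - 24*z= 3*a^2 + 12*a - 40*z^3 + z^2*(45*a + 149) + z*(-5*a^2 - 47*a - 90) + 9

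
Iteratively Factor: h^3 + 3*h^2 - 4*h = (h - 1)*(h^2 + 4*h) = h*(h - 1)*(h + 4)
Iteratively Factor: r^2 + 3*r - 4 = (r - 1)*(r + 4)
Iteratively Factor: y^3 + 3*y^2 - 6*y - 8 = (y + 4)*(y^2 - y - 2) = (y + 1)*(y + 4)*(y - 2)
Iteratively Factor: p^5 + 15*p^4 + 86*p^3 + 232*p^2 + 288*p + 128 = (p + 2)*(p^4 + 13*p^3 + 60*p^2 + 112*p + 64) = (p + 1)*(p + 2)*(p^3 + 12*p^2 + 48*p + 64) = (p + 1)*(p + 2)*(p + 4)*(p^2 + 8*p + 16) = (p + 1)*(p + 2)*(p + 4)^2*(p + 4)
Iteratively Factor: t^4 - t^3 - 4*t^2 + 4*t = (t + 2)*(t^3 - 3*t^2 + 2*t) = (t - 1)*(t + 2)*(t^2 - 2*t) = t*(t - 1)*(t + 2)*(t - 2)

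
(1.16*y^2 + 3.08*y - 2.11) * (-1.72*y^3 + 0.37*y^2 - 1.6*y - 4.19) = -1.9952*y^5 - 4.8684*y^4 + 2.9128*y^3 - 10.5691*y^2 - 9.5292*y + 8.8409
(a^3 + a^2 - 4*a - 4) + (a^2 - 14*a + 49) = a^3 + 2*a^2 - 18*a + 45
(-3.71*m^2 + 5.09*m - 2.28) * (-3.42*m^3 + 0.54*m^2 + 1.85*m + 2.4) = 12.6882*m^5 - 19.4112*m^4 + 3.6827*m^3 - 0.718699999999998*m^2 + 7.998*m - 5.472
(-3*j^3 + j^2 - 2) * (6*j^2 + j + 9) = -18*j^5 + 3*j^4 - 26*j^3 - 3*j^2 - 2*j - 18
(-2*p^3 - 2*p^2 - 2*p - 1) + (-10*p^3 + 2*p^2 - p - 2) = -12*p^3 - 3*p - 3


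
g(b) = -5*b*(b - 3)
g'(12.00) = -105.00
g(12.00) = -540.00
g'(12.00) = -105.00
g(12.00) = -540.00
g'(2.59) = -10.90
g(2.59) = 5.31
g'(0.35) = 11.50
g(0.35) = 4.64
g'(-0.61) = 21.10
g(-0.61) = -11.01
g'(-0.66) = 21.60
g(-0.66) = -12.08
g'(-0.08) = 15.80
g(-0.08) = -1.23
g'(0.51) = 9.90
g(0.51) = 6.35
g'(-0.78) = 22.80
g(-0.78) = -14.74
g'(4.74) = -32.40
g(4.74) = -41.24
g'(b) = 15 - 10*b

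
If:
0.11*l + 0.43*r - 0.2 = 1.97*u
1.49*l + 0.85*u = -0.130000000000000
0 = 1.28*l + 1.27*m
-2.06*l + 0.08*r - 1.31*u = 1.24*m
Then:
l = -0.22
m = 0.22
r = 1.59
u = 0.23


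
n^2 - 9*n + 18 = (n - 6)*(n - 3)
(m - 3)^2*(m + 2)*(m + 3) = m^4 - m^3 - 15*m^2 + 9*m + 54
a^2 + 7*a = a*(a + 7)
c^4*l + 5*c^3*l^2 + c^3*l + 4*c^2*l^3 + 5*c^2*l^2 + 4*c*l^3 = c*(c + l)*(c + 4*l)*(c*l + l)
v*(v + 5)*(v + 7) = v^3 + 12*v^2 + 35*v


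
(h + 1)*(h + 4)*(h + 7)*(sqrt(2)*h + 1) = sqrt(2)*h^4 + h^3 + 12*sqrt(2)*h^3 + 12*h^2 + 39*sqrt(2)*h^2 + 39*h + 28*sqrt(2)*h + 28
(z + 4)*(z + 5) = z^2 + 9*z + 20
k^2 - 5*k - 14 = (k - 7)*(k + 2)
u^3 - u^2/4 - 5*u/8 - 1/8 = (u - 1)*(u + 1/4)*(u + 1/2)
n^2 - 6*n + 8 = (n - 4)*(n - 2)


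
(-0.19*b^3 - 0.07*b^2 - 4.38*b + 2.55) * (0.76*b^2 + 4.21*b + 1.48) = -0.1444*b^5 - 0.8531*b^4 - 3.9047*b^3 - 16.6054*b^2 + 4.2531*b + 3.774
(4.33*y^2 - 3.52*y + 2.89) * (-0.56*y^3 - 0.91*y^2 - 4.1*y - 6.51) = -2.4248*y^5 - 1.9691*y^4 - 16.1682*y^3 - 16.3862*y^2 + 11.0662*y - 18.8139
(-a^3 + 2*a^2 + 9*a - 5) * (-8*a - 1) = 8*a^4 - 15*a^3 - 74*a^2 + 31*a + 5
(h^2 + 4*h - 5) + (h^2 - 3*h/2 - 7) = 2*h^2 + 5*h/2 - 12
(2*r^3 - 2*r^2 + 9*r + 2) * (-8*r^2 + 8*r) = -16*r^5 + 32*r^4 - 88*r^3 + 56*r^2 + 16*r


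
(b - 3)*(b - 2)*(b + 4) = b^3 - b^2 - 14*b + 24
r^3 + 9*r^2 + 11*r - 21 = (r - 1)*(r + 3)*(r + 7)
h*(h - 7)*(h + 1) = h^3 - 6*h^2 - 7*h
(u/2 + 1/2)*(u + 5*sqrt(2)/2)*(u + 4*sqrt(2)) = u^3/2 + u^2/2 + 13*sqrt(2)*u^2/4 + 13*sqrt(2)*u/4 + 10*u + 10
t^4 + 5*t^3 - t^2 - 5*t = t*(t - 1)*(t + 1)*(t + 5)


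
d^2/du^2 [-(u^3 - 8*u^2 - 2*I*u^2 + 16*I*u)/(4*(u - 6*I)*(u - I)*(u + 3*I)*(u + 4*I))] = (-u^9 + u^8*(24 + 6*I) + u^7*(93 - 96*I) + u^6*(-248 + 232*I) + u^5*(1368 - 3504*I) + u^4*(-8928 - 1728*I) + u^3*(6600 - 14272*I) + u^2*(-53568 - 22464*I) + u*(-15552 + 107136*I) - 6912 + 10368*I)/(2*u^12 + 186*u^10 + 252*I*u^9 + 6198*u^8 + 15624*I*u^7 + 75782*u^6 + 278460*I*u^5 + 118152*u^4 + 976752*I*u^3 + 202176*u^2 + 1306368*I*u + 746496)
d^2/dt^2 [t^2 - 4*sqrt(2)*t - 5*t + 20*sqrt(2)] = 2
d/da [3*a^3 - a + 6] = 9*a^2 - 1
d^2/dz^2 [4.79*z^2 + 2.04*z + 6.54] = 9.58000000000000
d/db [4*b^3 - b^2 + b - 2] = 12*b^2 - 2*b + 1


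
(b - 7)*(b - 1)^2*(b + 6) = b^4 - 3*b^3 - 39*b^2 + 83*b - 42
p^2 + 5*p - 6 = (p - 1)*(p + 6)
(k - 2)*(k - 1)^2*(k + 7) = k^4 + 3*k^3 - 23*k^2 + 33*k - 14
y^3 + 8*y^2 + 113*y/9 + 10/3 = (y + 1/3)*(y + 5/3)*(y + 6)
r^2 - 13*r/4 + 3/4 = (r - 3)*(r - 1/4)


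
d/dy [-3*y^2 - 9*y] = -6*y - 9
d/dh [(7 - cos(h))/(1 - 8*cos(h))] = -55*sin(h)/(8*cos(h) - 1)^2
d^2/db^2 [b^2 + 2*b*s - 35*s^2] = 2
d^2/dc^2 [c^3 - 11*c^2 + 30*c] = 6*c - 22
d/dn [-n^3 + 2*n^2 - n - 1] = -3*n^2 + 4*n - 1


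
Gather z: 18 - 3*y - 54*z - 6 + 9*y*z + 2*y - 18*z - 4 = -y + z*(9*y - 72) + 8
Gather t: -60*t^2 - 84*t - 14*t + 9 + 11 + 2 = -60*t^2 - 98*t + 22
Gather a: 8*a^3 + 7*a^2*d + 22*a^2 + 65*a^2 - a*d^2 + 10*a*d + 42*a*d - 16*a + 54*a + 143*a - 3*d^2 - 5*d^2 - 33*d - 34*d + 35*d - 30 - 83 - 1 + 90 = 8*a^3 + a^2*(7*d + 87) + a*(-d^2 + 52*d + 181) - 8*d^2 - 32*d - 24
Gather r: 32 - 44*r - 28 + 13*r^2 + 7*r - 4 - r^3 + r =-r^3 + 13*r^2 - 36*r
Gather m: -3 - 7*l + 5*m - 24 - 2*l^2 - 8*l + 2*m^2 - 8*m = -2*l^2 - 15*l + 2*m^2 - 3*m - 27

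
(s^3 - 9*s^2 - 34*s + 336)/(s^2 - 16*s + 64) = (s^2 - s - 42)/(s - 8)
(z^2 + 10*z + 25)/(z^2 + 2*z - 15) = (z + 5)/(z - 3)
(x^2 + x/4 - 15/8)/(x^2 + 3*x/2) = (x - 5/4)/x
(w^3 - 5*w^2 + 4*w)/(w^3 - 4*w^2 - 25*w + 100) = w*(w - 1)/(w^2 - 25)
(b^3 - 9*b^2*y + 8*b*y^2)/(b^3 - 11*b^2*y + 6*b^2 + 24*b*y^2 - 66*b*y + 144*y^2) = b*(-b + y)/(-b^2 + 3*b*y - 6*b + 18*y)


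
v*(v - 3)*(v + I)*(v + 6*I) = v^4 - 3*v^3 + 7*I*v^3 - 6*v^2 - 21*I*v^2 + 18*v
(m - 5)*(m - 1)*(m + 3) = m^3 - 3*m^2 - 13*m + 15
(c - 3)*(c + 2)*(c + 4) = c^3 + 3*c^2 - 10*c - 24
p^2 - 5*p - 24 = (p - 8)*(p + 3)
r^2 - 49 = (r - 7)*(r + 7)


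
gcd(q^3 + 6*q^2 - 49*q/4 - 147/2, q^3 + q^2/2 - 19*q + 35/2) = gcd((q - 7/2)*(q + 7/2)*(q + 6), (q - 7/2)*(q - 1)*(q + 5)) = q - 7/2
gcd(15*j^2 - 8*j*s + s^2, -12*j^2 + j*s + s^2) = -3*j + s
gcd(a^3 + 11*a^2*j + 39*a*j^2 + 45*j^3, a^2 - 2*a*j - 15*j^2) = a + 3*j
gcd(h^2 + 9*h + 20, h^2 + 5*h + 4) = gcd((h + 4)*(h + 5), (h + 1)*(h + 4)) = h + 4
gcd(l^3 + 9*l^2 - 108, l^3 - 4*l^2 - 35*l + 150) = l + 6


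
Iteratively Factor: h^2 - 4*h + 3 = (h - 1)*(h - 3)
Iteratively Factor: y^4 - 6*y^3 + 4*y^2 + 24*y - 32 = (y - 4)*(y^3 - 2*y^2 - 4*y + 8) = (y - 4)*(y - 2)*(y^2 - 4) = (y - 4)*(y - 2)^2*(y + 2)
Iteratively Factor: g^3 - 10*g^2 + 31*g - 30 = (g - 2)*(g^2 - 8*g + 15) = (g - 5)*(g - 2)*(g - 3)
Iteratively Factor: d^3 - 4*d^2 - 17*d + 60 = (d - 3)*(d^2 - d - 20) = (d - 3)*(d + 4)*(d - 5)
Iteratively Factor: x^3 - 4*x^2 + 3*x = (x)*(x^2 - 4*x + 3) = x*(x - 3)*(x - 1)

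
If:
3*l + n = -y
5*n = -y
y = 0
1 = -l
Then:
No Solution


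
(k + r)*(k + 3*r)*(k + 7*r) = k^3 + 11*k^2*r + 31*k*r^2 + 21*r^3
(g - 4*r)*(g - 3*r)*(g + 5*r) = g^3 - 2*g^2*r - 23*g*r^2 + 60*r^3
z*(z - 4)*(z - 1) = z^3 - 5*z^2 + 4*z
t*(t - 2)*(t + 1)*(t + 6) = t^4 + 5*t^3 - 8*t^2 - 12*t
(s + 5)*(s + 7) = s^2 + 12*s + 35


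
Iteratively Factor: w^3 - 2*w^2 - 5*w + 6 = (w - 1)*(w^2 - w - 6) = (w - 3)*(w - 1)*(w + 2)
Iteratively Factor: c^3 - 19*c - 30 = (c - 5)*(c^2 + 5*c + 6) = (c - 5)*(c + 3)*(c + 2)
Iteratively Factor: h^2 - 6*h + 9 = (h - 3)*(h - 3)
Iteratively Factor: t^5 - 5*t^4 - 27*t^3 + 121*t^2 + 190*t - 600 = (t - 2)*(t^4 - 3*t^3 - 33*t^2 + 55*t + 300) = (t - 5)*(t - 2)*(t^3 + 2*t^2 - 23*t - 60) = (t - 5)^2*(t - 2)*(t^2 + 7*t + 12) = (t - 5)^2*(t - 2)*(t + 3)*(t + 4)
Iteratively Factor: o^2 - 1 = (o + 1)*(o - 1)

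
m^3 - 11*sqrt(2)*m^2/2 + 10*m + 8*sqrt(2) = (m - 4*sqrt(2))*(m - 2*sqrt(2))*(m + sqrt(2)/2)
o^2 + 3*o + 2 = (o + 1)*(o + 2)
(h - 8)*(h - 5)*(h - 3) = h^3 - 16*h^2 + 79*h - 120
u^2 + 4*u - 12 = (u - 2)*(u + 6)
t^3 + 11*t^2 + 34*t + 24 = (t + 1)*(t + 4)*(t + 6)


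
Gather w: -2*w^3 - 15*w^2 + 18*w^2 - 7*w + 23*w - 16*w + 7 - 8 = -2*w^3 + 3*w^2 - 1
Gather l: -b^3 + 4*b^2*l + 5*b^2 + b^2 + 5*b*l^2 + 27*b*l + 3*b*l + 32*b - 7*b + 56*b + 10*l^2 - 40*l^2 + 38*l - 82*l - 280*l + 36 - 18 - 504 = -b^3 + 6*b^2 + 81*b + l^2*(5*b - 30) + l*(4*b^2 + 30*b - 324) - 486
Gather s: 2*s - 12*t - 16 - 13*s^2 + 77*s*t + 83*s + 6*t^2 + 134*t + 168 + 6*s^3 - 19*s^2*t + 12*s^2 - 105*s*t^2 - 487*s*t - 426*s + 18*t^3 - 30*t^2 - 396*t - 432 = 6*s^3 + s^2*(-19*t - 1) + s*(-105*t^2 - 410*t - 341) + 18*t^3 - 24*t^2 - 274*t - 280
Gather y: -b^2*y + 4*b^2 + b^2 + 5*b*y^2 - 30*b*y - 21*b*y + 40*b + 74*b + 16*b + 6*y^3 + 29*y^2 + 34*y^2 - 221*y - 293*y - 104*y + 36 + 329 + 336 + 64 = 5*b^2 + 130*b + 6*y^3 + y^2*(5*b + 63) + y*(-b^2 - 51*b - 618) + 765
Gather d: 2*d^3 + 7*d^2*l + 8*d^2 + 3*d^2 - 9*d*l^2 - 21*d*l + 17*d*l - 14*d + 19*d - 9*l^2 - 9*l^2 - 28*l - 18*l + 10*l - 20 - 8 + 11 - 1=2*d^3 + d^2*(7*l + 11) + d*(-9*l^2 - 4*l + 5) - 18*l^2 - 36*l - 18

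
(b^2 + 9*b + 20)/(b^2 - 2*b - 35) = (b + 4)/(b - 7)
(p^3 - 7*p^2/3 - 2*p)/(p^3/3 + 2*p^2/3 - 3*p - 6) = p*(3*p + 2)/(p^2 + 5*p + 6)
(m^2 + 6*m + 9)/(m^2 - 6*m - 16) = (m^2 + 6*m + 9)/(m^2 - 6*m - 16)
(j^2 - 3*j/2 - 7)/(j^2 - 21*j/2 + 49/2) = (j + 2)/(j - 7)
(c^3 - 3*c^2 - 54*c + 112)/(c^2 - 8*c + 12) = (c^2 - c - 56)/(c - 6)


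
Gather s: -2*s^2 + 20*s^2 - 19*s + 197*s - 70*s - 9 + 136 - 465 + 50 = 18*s^2 + 108*s - 288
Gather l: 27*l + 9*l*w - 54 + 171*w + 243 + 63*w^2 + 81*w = l*(9*w + 27) + 63*w^2 + 252*w + 189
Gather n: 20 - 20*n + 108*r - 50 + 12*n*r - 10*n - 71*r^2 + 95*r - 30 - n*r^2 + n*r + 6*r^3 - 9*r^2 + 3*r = n*(-r^2 + 13*r - 30) + 6*r^3 - 80*r^2 + 206*r - 60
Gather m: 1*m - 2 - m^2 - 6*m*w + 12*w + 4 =-m^2 + m*(1 - 6*w) + 12*w + 2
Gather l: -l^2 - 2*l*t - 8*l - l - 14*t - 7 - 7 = -l^2 + l*(-2*t - 9) - 14*t - 14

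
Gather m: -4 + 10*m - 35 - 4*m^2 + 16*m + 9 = -4*m^2 + 26*m - 30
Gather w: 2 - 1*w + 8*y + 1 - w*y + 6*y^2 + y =w*(-y - 1) + 6*y^2 + 9*y + 3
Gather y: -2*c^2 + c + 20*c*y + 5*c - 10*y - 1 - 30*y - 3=-2*c^2 + 6*c + y*(20*c - 40) - 4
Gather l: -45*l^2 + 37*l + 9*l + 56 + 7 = -45*l^2 + 46*l + 63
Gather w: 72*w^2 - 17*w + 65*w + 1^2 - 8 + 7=72*w^2 + 48*w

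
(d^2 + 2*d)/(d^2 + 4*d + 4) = d/(d + 2)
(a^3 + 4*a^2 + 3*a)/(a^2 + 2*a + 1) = a*(a + 3)/(a + 1)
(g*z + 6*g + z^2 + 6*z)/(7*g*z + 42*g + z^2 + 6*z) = (g + z)/(7*g + z)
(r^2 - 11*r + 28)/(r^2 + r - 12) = (r^2 - 11*r + 28)/(r^2 + r - 12)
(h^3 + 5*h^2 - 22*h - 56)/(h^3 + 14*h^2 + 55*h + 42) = (h^2 - 2*h - 8)/(h^2 + 7*h + 6)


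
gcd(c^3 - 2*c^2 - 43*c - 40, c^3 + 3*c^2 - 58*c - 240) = c^2 - 3*c - 40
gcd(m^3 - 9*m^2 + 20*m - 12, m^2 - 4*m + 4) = m - 2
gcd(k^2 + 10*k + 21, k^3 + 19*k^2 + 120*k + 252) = k + 7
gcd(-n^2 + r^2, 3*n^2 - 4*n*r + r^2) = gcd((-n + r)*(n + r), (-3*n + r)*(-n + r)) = -n + r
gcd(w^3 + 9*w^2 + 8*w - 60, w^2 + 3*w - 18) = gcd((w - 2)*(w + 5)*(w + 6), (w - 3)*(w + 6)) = w + 6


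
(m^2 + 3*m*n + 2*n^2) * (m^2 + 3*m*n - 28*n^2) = m^4 + 6*m^3*n - 17*m^2*n^2 - 78*m*n^3 - 56*n^4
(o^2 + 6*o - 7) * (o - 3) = o^3 + 3*o^2 - 25*o + 21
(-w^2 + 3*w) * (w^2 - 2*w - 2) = -w^4 + 5*w^3 - 4*w^2 - 6*w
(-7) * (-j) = 7*j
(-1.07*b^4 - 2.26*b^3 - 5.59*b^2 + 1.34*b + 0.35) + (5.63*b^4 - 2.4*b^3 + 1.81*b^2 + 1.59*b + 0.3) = 4.56*b^4 - 4.66*b^3 - 3.78*b^2 + 2.93*b + 0.65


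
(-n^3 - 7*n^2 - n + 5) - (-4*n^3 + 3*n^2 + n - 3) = 3*n^3 - 10*n^2 - 2*n + 8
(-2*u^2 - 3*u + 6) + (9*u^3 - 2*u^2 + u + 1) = 9*u^3 - 4*u^2 - 2*u + 7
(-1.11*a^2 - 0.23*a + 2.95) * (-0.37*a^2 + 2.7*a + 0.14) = 0.4107*a^4 - 2.9119*a^3 - 1.8679*a^2 + 7.9328*a + 0.413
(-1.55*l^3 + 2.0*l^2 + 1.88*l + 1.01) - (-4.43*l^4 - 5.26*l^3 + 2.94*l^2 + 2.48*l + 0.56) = 4.43*l^4 + 3.71*l^3 - 0.94*l^2 - 0.6*l + 0.45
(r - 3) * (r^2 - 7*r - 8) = r^3 - 10*r^2 + 13*r + 24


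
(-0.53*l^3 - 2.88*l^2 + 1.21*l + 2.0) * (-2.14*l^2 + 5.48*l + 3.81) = 1.1342*l^5 + 3.2588*l^4 - 20.3911*l^3 - 8.622*l^2 + 15.5701*l + 7.62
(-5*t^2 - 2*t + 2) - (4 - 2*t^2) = -3*t^2 - 2*t - 2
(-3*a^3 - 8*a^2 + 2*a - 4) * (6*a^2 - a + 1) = -18*a^5 - 45*a^4 + 17*a^3 - 34*a^2 + 6*a - 4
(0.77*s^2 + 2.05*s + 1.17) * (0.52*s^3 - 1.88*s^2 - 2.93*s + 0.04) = 0.4004*s^5 - 0.3816*s^4 - 5.5017*s^3 - 8.1753*s^2 - 3.3461*s + 0.0468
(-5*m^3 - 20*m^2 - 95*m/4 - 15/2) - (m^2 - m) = -5*m^3 - 21*m^2 - 91*m/4 - 15/2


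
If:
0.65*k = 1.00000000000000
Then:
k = 1.54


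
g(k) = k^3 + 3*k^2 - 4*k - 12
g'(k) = 3*k^2 + 6*k - 4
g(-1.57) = -2.20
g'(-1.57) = -6.03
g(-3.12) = -0.69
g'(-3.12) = 6.48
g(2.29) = 6.58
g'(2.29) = 25.47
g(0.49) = -13.12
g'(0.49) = -0.34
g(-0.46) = -9.62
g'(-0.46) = -6.13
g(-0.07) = -11.71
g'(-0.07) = -4.41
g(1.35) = -9.47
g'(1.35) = 9.57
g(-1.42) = -3.13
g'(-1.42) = -6.47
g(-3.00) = 0.00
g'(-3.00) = 5.00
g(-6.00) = -96.00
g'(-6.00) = 68.00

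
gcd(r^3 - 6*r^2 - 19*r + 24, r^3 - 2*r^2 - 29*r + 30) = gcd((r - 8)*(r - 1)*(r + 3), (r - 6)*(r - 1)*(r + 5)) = r - 1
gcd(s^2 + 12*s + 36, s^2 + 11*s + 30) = s + 6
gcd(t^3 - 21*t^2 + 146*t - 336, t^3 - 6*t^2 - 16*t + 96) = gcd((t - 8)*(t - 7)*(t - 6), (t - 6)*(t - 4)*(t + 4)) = t - 6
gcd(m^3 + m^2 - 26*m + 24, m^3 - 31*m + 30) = m^2 + 5*m - 6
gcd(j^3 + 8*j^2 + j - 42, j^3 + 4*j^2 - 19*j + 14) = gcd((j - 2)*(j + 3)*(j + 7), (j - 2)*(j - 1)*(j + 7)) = j^2 + 5*j - 14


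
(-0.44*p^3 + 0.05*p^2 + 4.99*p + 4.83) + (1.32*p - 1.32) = -0.44*p^3 + 0.05*p^2 + 6.31*p + 3.51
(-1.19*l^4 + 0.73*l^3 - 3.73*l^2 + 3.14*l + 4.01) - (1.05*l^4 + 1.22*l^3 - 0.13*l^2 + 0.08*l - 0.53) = -2.24*l^4 - 0.49*l^3 - 3.6*l^2 + 3.06*l + 4.54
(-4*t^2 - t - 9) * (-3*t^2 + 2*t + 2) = 12*t^4 - 5*t^3 + 17*t^2 - 20*t - 18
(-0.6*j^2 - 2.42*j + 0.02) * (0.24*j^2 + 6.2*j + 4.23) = -0.144*j^4 - 4.3008*j^3 - 17.5372*j^2 - 10.1126*j + 0.0846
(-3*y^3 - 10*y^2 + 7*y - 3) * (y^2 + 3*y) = -3*y^5 - 19*y^4 - 23*y^3 + 18*y^2 - 9*y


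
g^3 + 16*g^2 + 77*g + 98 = (g + 2)*(g + 7)^2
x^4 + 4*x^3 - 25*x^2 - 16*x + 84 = (x - 3)*(x - 2)*(x + 2)*(x + 7)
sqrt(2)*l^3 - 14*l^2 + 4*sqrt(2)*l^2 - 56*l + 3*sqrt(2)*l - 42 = (l + 3)*(l - 7*sqrt(2))*(sqrt(2)*l + sqrt(2))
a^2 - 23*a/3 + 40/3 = (a - 5)*(a - 8/3)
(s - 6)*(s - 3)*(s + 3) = s^3 - 6*s^2 - 9*s + 54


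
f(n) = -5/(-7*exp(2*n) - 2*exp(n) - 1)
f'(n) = -5*(14*exp(2*n) + 2*exp(n))/(-7*exp(2*n) - 2*exp(n) - 1)^2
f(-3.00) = 4.48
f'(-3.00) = -0.54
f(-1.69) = 3.11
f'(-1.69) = -1.64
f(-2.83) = 4.38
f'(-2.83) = -0.64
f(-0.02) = 0.52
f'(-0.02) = -0.82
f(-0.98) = 1.83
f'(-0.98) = -1.82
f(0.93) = 0.10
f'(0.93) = -0.18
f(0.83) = 0.12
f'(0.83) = -0.22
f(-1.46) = 2.71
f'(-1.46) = -1.80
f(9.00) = 0.00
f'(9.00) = 0.00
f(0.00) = 0.50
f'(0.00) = -0.80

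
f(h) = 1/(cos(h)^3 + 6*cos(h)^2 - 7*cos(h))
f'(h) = (3*sin(h)*cos(h)^2 + 12*sin(h)*cos(h) - 7*sin(h))/(cos(h)^3 + 6*cos(h)^2 - 7*cos(h))^2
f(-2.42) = 0.12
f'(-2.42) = 0.14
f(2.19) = 0.17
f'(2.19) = -0.30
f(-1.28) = -0.67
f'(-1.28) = 1.43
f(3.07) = 0.08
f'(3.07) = -0.01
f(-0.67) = -0.76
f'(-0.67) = -1.52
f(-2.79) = 0.09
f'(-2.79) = 0.04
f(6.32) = -184.62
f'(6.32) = 10020.89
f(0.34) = -2.33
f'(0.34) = 12.67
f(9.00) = 0.09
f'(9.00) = -0.06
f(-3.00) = 0.08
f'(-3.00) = 0.02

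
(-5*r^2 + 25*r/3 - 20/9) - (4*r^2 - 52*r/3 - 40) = -9*r^2 + 77*r/3 + 340/9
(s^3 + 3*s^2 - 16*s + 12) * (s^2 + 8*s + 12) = s^5 + 11*s^4 + 20*s^3 - 80*s^2 - 96*s + 144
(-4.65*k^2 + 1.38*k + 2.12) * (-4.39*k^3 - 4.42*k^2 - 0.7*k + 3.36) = 20.4135*k^5 + 14.4948*k^4 - 12.1514*k^3 - 25.9604*k^2 + 3.1528*k + 7.1232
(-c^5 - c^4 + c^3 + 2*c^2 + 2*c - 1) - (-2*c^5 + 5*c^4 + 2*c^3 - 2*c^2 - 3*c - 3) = c^5 - 6*c^4 - c^3 + 4*c^2 + 5*c + 2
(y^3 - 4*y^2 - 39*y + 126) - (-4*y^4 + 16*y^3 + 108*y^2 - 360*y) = 4*y^4 - 15*y^3 - 112*y^2 + 321*y + 126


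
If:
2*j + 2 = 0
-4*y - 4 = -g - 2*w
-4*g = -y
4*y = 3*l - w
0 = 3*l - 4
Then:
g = 4/47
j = -1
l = 4/3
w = 124/47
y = 16/47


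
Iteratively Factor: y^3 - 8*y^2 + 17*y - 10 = (y - 5)*(y^2 - 3*y + 2) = (y - 5)*(y - 1)*(y - 2)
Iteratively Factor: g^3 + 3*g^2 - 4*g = (g)*(g^2 + 3*g - 4) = g*(g - 1)*(g + 4)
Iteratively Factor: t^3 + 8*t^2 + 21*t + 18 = (t + 2)*(t^2 + 6*t + 9) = (t + 2)*(t + 3)*(t + 3)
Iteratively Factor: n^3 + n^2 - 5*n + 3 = (n - 1)*(n^2 + 2*n - 3) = (n - 1)^2*(n + 3)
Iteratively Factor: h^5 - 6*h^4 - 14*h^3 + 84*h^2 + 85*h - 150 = (h + 2)*(h^4 - 8*h^3 + 2*h^2 + 80*h - 75) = (h - 5)*(h + 2)*(h^3 - 3*h^2 - 13*h + 15) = (h - 5)*(h + 2)*(h + 3)*(h^2 - 6*h + 5) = (h - 5)*(h - 1)*(h + 2)*(h + 3)*(h - 5)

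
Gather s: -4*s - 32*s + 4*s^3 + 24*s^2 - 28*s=4*s^3 + 24*s^2 - 64*s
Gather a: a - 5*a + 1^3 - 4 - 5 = -4*a - 8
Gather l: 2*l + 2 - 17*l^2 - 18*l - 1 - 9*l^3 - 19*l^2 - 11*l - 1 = -9*l^3 - 36*l^2 - 27*l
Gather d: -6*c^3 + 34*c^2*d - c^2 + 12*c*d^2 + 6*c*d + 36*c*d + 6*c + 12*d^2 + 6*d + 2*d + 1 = -6*c^3 - c^2 + 6*c + d^2*(12*c + 12) + d*(34*c^2 + 42*c + 8) + 1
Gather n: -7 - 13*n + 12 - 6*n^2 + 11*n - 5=-6*n^2 - 2*n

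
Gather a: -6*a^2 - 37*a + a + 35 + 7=-6*a^2 - 36*a + 42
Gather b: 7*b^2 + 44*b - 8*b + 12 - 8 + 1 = 7*b^2 + 36*b + 5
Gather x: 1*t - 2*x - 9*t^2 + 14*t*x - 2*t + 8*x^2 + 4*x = -9*t^2 - t + 8*x^2 + x*(14*t + 2)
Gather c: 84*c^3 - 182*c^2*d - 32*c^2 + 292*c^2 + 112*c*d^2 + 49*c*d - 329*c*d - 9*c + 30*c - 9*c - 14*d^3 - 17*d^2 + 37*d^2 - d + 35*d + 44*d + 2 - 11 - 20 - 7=84*c^3 + c^2*(260 - 182*d) + c*(112*d^2 - 280*d + 12) - 14*d^3 + 20*d^2 + 78*d - 36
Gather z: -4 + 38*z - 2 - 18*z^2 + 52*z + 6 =-18*z^2 + 90*z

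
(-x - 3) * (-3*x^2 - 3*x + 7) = 3*x^3 + 12*x^2 + 2*x - 21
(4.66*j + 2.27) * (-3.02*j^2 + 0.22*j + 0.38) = -14.0732*j^3 - 5.8302*j^2 + 2.2702*j + 0.8626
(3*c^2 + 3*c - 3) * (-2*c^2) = -6*c^4 - 6*c^3 + 6*c^2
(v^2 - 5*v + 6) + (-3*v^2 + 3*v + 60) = -2*v^2 - 2*v + 66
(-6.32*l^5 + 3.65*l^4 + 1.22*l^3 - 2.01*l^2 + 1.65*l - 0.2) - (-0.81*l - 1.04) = -6.32*l^5 + 3.65*l^4 + 1.22*l^3 - 2.01*l^2 + 2.46*l + 0.84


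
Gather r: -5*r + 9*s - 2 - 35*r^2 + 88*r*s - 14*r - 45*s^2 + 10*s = -35*r^2 + r*(88*s - 19) - 45*s^2 + 19*s - 2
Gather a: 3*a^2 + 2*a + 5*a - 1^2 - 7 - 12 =3*a^2 + 7*a - 20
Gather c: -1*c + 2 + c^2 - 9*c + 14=c^2 - 10*c + 16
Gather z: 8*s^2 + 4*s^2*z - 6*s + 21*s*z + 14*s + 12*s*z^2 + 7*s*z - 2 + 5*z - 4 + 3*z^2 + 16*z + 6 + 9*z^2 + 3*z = 8*s^2 + 8*s + z^2*(12*s + 12) + z*(4*s^2 + 28*s + 24)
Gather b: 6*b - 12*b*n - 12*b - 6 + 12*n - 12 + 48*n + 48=b*(-12*n - 6) + 60*n + 30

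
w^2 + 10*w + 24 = (w + 4)*(w + 6)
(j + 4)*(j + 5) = j^2 + 9*j + 20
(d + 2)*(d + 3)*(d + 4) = d^3 + 9*d^2 + 26*d + 24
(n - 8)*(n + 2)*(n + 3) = n^3 - 3*n^2 - 34*n - 48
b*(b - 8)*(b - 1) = b^3 - 9*b^2 + 8*b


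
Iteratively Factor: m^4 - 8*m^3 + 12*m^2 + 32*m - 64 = (m + 2)*(m^3 - 10*m^2 + 32*m - 32) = (m - 4)*(m + 2)*(m^2 - 6*m + 8) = (m - 4)*(m - 2)*(m + 2)*(m - 4)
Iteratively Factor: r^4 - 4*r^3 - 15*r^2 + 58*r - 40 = (r + 4)*(r^3 - 8*r^2 + 17*r - 10) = (r - 1)*(r + 4)*(r^2 - 7*r + 10) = (r - 2)*(r - 1)*(r + 4)*(r - 5)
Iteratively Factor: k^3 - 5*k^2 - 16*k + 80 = (k + 4)*(k^2 - 9*k + 20) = (k - 4)*(k + 4)*(k - 5)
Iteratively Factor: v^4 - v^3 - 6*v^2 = (v - 3)*(v^3 + 2*v^2) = v*(v - 3)*(v^2 + 2*v) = v*(v - 3)*(v + 2)*(v)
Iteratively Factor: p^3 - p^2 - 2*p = (p)*(p^2 - p - 2) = p*(p + 1)*(p - 2)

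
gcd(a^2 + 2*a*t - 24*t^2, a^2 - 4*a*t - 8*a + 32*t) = -a + 4*t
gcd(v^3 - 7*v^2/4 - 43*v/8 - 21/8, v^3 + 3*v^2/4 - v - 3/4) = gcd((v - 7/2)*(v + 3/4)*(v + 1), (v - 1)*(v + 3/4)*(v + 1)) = v^2 + 7*v/4 + 3/4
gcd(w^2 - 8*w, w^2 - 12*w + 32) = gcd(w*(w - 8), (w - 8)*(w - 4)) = w - 8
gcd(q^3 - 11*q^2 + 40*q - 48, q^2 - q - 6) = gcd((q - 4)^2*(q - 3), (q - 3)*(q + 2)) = q - 3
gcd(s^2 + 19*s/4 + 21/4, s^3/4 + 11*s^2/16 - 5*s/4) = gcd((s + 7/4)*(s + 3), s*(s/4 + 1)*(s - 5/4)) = 1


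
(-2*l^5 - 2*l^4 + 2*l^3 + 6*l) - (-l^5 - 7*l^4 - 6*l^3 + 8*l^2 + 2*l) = -l^5 + 5*l^4 + 8*l^3 - 8*l^2 + 4*l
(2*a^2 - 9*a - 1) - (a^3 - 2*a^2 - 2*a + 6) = -a^3 + 4*a^2 - 7*a - 7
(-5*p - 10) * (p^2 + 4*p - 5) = -5*p^3 - 30*p^2 - 15*p + 50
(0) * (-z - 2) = 0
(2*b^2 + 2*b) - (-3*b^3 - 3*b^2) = 3*b^3 + 5*b^2 + 2*b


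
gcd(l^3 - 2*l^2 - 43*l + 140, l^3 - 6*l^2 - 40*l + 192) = l - 4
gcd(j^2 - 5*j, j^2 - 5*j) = j^2 - 5*j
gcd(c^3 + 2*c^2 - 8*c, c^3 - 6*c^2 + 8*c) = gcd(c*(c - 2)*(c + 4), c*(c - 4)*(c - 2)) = c^2 - 2*c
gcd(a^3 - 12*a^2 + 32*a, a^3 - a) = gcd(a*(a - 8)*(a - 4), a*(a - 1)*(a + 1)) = a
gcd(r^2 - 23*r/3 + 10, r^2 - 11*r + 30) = r - 6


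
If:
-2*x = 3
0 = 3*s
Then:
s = 0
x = -3/2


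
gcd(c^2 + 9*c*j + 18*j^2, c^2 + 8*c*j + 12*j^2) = c + 6*j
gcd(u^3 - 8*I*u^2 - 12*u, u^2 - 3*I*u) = u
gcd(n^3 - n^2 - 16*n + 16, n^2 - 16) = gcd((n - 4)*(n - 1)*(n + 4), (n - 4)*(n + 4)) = n^2 - 16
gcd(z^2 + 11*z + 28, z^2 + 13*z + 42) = z + 7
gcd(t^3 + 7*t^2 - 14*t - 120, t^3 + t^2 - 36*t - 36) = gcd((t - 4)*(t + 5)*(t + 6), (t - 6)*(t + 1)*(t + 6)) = t + 6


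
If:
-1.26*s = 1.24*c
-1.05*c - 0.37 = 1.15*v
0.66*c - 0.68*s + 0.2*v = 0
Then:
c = 0.06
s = -0.06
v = -0.37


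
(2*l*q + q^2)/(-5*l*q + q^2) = (2*l + q)/(-5*l + q)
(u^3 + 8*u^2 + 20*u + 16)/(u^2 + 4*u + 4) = u + 4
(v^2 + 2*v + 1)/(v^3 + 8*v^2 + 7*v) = (v + 1)/(v*(v + 7))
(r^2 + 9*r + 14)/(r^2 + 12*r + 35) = (r + 2)/(r + 5)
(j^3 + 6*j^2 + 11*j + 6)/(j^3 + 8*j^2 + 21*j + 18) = (j + 1)/(j + 3)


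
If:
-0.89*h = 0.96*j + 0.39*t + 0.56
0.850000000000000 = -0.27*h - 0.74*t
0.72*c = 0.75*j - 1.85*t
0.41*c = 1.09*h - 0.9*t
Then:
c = 2.84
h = 0.09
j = -0.19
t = -1.18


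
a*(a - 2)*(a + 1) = a^3 - a^2 - 2*a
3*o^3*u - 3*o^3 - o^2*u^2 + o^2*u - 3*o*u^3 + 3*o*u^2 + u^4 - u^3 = (-3*o + u)*(-o + u)*(o + u)*(u - 1)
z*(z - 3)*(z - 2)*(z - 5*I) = z^4 - 5*z^3 - 5*I*z^3 + 6*z^2 + 25*I*z^2 - 30*I*z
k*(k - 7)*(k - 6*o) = k^3 - 6*k^2*o - 7*k^2 + 42*k*o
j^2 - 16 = (j - 4)*(j + 4)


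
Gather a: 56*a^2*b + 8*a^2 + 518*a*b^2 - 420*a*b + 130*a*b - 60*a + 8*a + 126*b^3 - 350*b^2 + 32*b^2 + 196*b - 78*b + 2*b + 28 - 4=a^2*(56*b + 8) + a*(518*b^2 - 290*b - 52) + 126*b^3 - 318*b^2 + 120*b + 24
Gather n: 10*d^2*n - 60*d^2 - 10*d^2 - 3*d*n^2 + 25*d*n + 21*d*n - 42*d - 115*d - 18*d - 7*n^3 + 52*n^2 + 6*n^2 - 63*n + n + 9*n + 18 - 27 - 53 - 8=-70*d^2 - 175*d - 7*n^3 + n^2*(58 - 3*d) + n*(10*d^2 + 46*d - 53) - 70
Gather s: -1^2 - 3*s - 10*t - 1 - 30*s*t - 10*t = s*(-30*t - 3) - 20*t - 2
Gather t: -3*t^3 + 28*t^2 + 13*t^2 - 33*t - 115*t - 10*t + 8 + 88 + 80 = -3*t^3 + 41*t^2 - 158*t + 176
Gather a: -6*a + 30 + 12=42 - 6*a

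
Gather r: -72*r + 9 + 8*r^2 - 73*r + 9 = 8*r^2 - 145*r + 18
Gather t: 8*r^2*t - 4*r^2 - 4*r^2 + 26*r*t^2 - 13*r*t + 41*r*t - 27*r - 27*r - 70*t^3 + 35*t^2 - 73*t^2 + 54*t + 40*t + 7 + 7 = -8*r^2 - 54*r - 70*t^3 + t^2*(26*r - 38) + t*(8*r^2 + 28*r + 94) + 14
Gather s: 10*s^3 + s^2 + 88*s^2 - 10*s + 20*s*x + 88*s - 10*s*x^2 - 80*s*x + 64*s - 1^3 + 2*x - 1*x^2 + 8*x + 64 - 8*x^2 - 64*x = 10*s^3 + 89*s^2 + s*(-10*x^2 - 60*x + 142) - 9*x^2 - 54*x + 63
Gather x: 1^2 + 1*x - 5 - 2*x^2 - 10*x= -2*x^2 - 9*x - 4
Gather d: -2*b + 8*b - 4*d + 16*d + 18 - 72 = 6*b + 12*d - 54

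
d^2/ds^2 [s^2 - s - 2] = 2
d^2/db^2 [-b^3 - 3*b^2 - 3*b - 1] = -6*b - 6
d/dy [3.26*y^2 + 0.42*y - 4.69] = 6.52*y + 0.42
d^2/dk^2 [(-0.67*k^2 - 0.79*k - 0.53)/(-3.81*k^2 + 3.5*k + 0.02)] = (40.804338*k^3 + 46.467522*k^2 - 42.044112*k + 12.955708)/(55.306341*k^6 - 152.41905*k^5 + 139.146534*k^4 - 41.2748*k^3 - 0.730428*k^2 - 0.0042*k - 8.0e-6)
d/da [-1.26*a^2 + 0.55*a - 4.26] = 0.55 - 2.52*a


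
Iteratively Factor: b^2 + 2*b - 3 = (b - 1)*(b + 3)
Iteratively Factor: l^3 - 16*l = (l)*(l^2 - 16) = l*(l - 4)*(l + 4)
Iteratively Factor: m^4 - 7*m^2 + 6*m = (m + 3)*(m^3 - 3*m^2 + 2*m) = (m - 1)*(m + 3)*(m^2 - 2*m) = m*(m - 1)*(m + 3)*(m - 2)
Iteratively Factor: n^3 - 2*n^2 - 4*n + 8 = (n + 2)*(n^2 - 4*n + 4) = (n - 2)*(n + 2)*(n - 2)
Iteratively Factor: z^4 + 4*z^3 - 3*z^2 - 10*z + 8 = (z - 1)*(z^3 + 5*z^2 + 2*z - 8) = (z - 1)^2*(z^2 + 6*z + 8) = (z - 1)^2*(z + 4)*(z + 2)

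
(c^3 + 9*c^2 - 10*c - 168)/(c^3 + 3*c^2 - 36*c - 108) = (c^2 + 3*c - 28)/(c^2 - 3*c - 18)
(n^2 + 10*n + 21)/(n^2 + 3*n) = (n + 7)/n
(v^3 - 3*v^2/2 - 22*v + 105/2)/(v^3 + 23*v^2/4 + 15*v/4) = 2*(2*v^2 - 13*v + 21)/(v*(4*v + 3))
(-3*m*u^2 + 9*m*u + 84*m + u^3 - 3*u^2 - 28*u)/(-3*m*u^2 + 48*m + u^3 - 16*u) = (u - 7)/(u - 4)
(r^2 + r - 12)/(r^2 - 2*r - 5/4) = 4*(-r^2 - r + 12)/(-4*r^2 + 8*r + 5)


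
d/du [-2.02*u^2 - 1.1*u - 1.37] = -4.04*u - 1.1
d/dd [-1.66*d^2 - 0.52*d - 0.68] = -3.32*d - 0.52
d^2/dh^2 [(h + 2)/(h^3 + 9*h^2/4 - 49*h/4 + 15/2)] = 8*((h + 2)*(12*h^2 + 18*h - 49)^2 + (-12*h^2 - 18*h - 3*(h + 2)*(4*h + 3) + 49)*(4*h^3 + 9*h^2 - 49*h + 30))/(4*h^3 + 9*h^2 - 49*h + 30)^3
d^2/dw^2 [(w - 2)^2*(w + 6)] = 6*w + 4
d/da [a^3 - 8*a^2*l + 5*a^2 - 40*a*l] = 3*a^2 - 16*a*l + 10*a - 40*l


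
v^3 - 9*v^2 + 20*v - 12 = (v - 6)*(v - 2)*(v - 1)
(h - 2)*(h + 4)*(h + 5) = h^3 + 7*h^2 + 2*h - 40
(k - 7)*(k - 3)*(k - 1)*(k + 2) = k^4 - 9*k^3 + 9*k^2 + 41*k - 42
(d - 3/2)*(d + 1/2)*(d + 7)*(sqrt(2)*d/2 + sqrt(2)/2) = sqrt(2)*d^4/2 + 7*sqrt(2)*d^3/2 - 7*sqrt(2)*d^2/8 - 13*sqrt(2)*d/2 - 21*sqrt(2)/8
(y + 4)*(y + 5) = y^2 + 9*y + 20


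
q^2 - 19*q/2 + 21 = (q - 6)*(q - 7/2)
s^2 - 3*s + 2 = (s - 2)*(s - 1)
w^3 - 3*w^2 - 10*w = w*(w - 5)*(w + 2)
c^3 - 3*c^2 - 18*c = c*(c - 6)*(c + 3)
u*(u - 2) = u^2 - 2*u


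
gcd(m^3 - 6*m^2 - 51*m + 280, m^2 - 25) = m - 5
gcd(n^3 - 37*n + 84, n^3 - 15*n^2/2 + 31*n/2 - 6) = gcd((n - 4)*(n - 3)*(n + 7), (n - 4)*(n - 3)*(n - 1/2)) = n^2 - 7*n + 12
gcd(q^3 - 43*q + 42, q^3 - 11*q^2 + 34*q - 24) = q^2 - 7*q + 6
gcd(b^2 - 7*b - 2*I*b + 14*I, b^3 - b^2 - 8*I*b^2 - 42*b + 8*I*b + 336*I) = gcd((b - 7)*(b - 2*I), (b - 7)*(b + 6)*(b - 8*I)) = b - 7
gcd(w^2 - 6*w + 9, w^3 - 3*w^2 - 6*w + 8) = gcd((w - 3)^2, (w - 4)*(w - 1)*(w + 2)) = 1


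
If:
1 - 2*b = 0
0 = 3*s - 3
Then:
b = 1/2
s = 1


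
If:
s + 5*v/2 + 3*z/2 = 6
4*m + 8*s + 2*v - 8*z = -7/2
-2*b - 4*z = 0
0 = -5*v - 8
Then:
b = -2*z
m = 5*z - 803/40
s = 10 - 3*z/2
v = -8/5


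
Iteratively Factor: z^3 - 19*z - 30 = (z - 5)*(z^2 + 5*z + 6) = (z - 5)*(z + 2)*(z + 3)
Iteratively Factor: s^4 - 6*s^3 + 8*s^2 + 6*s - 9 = (s - 1)*(s^3 - 5*s^2 + 3*s + 9) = (s - 3)*(s - 1)*(s^2 - 2*s - 3) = (s - 3)^2*(s - 1)*(s + 1)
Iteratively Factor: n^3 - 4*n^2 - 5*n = (n + 1)*(n^2 - 5*n) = n*(n + 1)*(n - 5)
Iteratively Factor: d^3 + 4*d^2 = (d)*(d^2 + 4*d) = d^2*(d + 4)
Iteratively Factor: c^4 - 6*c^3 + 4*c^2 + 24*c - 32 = (c - 2)*(c^3 - 4*c^2 - 4*c + 16) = (c - 2)*(c + 2)*(c^2 - 6*c + 8) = (c - 4)*(c - 2)*(c + 2)*(c - 2)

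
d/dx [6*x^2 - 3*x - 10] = 12*x - 3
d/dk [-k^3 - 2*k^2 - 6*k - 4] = -3*k^2 - 4*k - 6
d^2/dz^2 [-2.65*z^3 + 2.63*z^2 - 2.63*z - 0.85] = 5.26 - 15.9*z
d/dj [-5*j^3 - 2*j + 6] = -15*j^2 - 2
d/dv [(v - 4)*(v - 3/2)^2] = (2*v - 3)*(6*v - 19)/4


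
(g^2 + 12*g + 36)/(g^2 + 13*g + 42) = (g + 6)/(g + 7)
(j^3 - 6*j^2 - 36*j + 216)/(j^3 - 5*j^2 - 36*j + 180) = (j - 6)/(j - 5)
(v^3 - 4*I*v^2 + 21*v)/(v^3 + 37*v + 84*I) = v/(v + 4*I)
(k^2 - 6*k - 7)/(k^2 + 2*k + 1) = (k - 7)/(k + 1)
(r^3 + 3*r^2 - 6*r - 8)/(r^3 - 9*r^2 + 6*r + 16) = (r + 4)/(r - 8)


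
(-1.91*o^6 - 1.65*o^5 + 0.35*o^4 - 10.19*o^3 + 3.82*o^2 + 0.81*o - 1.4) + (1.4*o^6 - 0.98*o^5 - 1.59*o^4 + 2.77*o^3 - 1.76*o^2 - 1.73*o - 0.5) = -0.51*o^6 - 2.63*o^5 - 1.24*o^4 - 7.42*o^3 + 2.06*o^2 - 0.92*o - 1.9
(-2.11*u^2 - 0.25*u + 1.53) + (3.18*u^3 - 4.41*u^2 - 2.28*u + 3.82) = 3.18*u^3 - 6.52*u^2 - 2.53*u + 5.35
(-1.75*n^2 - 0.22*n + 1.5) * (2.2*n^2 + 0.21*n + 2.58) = -3.85*n^4 - 0.8515*n^3 - 1.2612*n^2 - 0.2526*n + 3.87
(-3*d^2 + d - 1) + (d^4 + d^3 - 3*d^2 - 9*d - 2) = d^4 + d^3 - 6*d^2 - 8*d - 3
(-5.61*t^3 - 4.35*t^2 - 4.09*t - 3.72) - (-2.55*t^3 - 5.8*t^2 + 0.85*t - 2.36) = -3.06*t^3 + 1.45*t^2 - 4.94*t - 1.36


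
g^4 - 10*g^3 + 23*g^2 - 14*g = g*(g - 7)*(g - 2)*(g - 1)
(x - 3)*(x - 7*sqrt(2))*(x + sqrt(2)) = x^3 - 6*sqrt(2)*x^2 - 3*x^2 - 14*x + 18*sqrt(2)*x + 42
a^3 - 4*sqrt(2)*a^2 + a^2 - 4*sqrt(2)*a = a*(a + 1)*(a - 4*sqrt(2))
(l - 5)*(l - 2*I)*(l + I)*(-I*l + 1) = -I*l^4 + 5*I*l^3 - 3*I*l^2 + 2*l + 15*I*l - 10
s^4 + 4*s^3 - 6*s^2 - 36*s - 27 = (s - 3)*(s + 1)*(s + 3)^2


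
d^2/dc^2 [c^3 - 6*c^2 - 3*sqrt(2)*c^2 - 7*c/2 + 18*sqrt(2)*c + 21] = 6*c - 12 - 6*sqrt(2)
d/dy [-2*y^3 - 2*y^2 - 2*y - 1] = -6*y^2 - 4*y - 2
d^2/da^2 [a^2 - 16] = 2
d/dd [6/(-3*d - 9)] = 2/(d + 3)^2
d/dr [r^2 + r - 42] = 2*r + 1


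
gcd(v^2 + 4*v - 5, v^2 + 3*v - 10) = v + 5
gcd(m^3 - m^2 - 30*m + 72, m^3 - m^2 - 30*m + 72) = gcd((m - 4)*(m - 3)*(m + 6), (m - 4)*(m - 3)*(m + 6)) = m^3 - m^2 - 30*m + 72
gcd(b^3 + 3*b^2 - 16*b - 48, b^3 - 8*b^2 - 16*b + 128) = b^2 - 16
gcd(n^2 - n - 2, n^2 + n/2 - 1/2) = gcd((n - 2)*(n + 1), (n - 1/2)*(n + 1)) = n + 1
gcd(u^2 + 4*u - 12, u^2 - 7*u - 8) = 1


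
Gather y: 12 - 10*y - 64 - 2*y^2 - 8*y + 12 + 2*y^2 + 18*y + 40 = 0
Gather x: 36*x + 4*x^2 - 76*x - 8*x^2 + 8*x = -4*x^2 - 32*x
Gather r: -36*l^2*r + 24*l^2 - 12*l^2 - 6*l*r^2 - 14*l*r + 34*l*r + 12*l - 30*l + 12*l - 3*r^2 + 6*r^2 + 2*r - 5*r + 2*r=12*l^2 - 6*l + r^2*(3 - 6*l) + r*(-36*l^2 + 20*l - 1)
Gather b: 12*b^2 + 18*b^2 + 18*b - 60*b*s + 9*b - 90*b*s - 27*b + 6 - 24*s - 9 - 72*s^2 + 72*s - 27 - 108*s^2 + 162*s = 30*b^2 - 150*b*s - 180*s^2 + 210*s - 30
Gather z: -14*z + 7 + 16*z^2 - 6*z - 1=16*z^2 - 20*z + 6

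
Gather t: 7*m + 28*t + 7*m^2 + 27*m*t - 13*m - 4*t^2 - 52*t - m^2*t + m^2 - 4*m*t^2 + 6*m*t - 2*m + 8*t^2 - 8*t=8*m^2 - 8*m + t^2*(4 - 4*m) + t*(-m^2 + 33*m - 32)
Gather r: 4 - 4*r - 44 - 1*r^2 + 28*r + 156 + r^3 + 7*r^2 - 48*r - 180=r^3 + 6*r^2 - 24*r - 64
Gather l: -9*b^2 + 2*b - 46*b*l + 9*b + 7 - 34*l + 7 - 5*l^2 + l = -9*b^2 + 11*b - 5*l^2 + l*(-46*b - 33) + 14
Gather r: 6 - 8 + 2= 0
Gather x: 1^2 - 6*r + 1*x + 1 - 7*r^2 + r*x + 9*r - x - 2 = -7*r^2 + r*x + 3*r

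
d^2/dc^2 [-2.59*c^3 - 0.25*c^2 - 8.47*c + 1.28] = -15.54*c - 0.5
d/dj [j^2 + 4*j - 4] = 2*j + 4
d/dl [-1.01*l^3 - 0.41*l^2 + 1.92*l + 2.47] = -3.03*l^2 - 0.82*l + 1.92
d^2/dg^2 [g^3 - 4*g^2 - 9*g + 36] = 6*g - 8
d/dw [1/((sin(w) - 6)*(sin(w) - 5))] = (11 - 2*sin(w))*cos(w)/((sin(w) - 6)^2*(sin(w) - 5)^2)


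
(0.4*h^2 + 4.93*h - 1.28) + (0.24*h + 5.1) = 0.4*h^2 + 5.17*h + 3.82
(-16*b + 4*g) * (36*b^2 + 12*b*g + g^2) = -576*b^3 - 48*b^2*g + 32*b*g^2 + 4*g^3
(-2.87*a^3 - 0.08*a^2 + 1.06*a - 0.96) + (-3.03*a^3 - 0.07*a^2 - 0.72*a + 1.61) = -5.9*a^3 - 0.15*a^2 + 0.34*a + 0.65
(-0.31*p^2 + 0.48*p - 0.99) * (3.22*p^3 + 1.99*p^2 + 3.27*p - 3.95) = -0.9982*p^5 + 0.9287*p^4 - 3.2463*p^3 + 0.824*p^2 - 5.1333*p + 3.9105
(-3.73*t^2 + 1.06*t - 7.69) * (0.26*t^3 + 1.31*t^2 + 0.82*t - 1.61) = -0.9698*t^5 - 4.6107*t^4 - 3.6694*t^3 - 3.1994*t^2 - 8.0124*t + 12.3809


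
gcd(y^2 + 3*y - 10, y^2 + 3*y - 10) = y^2 + 3*y - 10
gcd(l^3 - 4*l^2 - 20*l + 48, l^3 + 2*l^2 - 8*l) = l^2 + 2*l - 8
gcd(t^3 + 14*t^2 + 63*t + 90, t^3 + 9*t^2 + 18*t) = t^2 + 9*t + 18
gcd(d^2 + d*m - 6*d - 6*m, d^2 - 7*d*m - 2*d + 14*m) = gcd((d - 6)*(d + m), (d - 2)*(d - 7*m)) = 1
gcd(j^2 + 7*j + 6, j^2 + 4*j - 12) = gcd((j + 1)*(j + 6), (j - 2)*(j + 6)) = j + 6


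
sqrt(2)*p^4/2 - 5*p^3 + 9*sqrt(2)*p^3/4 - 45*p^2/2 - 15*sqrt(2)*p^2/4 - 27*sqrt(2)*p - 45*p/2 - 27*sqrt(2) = (p + 3/2)*(p + 3)*(p - 6*sqrt(2))*(sqrt(2)*p/2 + 1)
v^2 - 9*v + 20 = (v - 5)*(v - 4)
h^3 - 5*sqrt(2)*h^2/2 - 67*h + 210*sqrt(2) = (h - 5*sqrt(2))*(h - 7*sqrt(2)/2)*(h + 6*sqrt(2))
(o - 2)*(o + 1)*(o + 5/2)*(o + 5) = o^4 + 13*o^3/2 + 3*o^2 - 55*o/2 - 25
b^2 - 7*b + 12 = (b - 4)*(b - 3)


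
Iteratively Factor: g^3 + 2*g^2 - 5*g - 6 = (g + 1)*(g^2 + g - 6) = (g - 2)*(g + 1)*(g + 3)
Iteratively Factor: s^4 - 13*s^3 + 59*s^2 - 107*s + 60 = (s - 3)*(s^3 - 10*s^2 + 29*s - 20) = (s - 3)*(s - 1)*(s^2 - 9*s + 20) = (s - 5)*(s - 3)*(s - 1)*(s - 4)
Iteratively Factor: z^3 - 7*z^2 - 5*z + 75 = (z + 3)*(z^2 - 10*z + 25) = (z - 5)*(z + 3)*(z - 5)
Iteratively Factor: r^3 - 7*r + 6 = (r - 1)*(r^2 + r - 6) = (r - 2)*(r - 1)*(r + 3)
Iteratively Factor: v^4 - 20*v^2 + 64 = (v - 2)*(v^3 + 2*v^2 - 16*v - 32) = (v - 4)*(v - 2)*(v^2 + 6*v + 8) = (v - 4)*(v - 2)*(v + 2)*(v + 4)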